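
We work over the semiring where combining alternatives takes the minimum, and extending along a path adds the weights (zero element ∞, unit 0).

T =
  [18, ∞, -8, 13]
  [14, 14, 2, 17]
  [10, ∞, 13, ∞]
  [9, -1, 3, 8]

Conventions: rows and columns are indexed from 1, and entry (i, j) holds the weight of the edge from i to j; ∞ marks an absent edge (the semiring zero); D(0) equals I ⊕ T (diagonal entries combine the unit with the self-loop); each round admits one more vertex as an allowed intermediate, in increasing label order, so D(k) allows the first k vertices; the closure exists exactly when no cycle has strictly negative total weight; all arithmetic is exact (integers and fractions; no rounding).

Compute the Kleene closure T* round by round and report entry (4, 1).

D(0):
  [0, ∞, -8, 13]
  [14, 0, 2, 17]
  [10, ∞, 0, ∞]
  [9, -1, 3, 0]
D(1):
  [0, ∞, -8, 13]
  [14, 0, 2, 17]
  [10, ∞, 0, 23]
  [9, -1, 1, 0]
D(2):
  [0, ∞, -8, 13]
  [14, 0, 2, 17]
  [10, ∞, 0, 23]
  [9, -1, 1, 0]
D(3):
  [0, ∞, -8, 13]
  [12, 0, 2, 17]
  [10, ∞, 0, 23]
  [9, -1, 1, 0]
D(4):
  [0, 12, -8, 13]
  [12, 0, 2, 17]
  [10, 22, 0, 23]
  [9, -1, 1, 0]
Answer: T*[4][1] = 9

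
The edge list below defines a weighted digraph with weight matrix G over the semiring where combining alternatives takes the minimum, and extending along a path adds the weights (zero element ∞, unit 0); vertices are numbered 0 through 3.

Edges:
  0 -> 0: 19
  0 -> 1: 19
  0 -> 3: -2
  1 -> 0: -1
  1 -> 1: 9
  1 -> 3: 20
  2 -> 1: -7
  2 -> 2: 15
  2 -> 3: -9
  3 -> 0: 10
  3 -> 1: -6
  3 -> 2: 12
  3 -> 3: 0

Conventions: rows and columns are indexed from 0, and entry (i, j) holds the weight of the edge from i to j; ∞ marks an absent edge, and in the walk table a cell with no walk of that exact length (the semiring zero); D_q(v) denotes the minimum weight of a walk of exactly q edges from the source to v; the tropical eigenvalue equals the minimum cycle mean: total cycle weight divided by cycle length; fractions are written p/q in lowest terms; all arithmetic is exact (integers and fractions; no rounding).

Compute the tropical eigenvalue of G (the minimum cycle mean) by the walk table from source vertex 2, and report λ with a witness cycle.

q=0: [∞, ∞, 0, ∞]
q=1: [∞, -7, 15, -9]
q=2: [-8, -15, 3, -9]
q=3: [-16, -15, 3, -10]
q=4: [-16, -16, 2, -18]
Optimal cycle mean attained by: cycle 0->3->1->0, total (-2) + (-6) + (-1), length 3.
Answer: λ = -3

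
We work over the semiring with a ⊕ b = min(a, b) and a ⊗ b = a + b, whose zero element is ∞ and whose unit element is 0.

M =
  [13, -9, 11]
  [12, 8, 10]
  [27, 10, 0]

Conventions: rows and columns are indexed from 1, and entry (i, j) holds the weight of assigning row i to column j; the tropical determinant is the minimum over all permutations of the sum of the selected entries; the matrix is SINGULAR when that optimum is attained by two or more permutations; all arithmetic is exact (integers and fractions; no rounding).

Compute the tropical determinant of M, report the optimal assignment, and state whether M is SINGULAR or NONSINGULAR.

σ = (1, 2, 3): 13 + 8 + 0 = 21
σ = (1, 3, 2): 13 + 10 + 10 = 33
σ = (2, 1, 3): (-9) + 12 + 0 = 3
σ = (2, 3, 1): (-9) + 10 + 27 = 28
σ = (3, 1, 2): 11 + 12 + 10 = 33
σ = (3, 2, 1): 11 + 8 + 27 = 46
Optimal value attained by: σ = (2, 1, 3).
Answer: det⊕(M) = 3; verdict: NONSINGULAR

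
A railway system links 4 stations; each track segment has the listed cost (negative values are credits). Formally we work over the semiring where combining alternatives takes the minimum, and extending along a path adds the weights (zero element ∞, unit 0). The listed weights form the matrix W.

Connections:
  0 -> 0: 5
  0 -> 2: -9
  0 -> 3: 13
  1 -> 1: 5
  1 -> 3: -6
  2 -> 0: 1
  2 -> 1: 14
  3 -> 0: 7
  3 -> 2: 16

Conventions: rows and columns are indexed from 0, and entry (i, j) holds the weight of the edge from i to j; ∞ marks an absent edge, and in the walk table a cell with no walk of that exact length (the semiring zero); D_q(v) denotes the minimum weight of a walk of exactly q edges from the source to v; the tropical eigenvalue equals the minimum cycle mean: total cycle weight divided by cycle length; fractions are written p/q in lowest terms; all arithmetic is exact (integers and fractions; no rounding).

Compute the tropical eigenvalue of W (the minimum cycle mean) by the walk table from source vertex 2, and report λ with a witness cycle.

q=0: [∞, ∞, 0, ∞]
q=1: [1, 14, ∞, ∞]
q=2: [6, 19, -8, 8]
q=3: [-7, 6, -3, 13]
q=4: [-2, 11, -16, 0]
Optimal cycle mean attained by: cycle 0->2->0, total (-9) + 1, length 2.
Answer: λ = -4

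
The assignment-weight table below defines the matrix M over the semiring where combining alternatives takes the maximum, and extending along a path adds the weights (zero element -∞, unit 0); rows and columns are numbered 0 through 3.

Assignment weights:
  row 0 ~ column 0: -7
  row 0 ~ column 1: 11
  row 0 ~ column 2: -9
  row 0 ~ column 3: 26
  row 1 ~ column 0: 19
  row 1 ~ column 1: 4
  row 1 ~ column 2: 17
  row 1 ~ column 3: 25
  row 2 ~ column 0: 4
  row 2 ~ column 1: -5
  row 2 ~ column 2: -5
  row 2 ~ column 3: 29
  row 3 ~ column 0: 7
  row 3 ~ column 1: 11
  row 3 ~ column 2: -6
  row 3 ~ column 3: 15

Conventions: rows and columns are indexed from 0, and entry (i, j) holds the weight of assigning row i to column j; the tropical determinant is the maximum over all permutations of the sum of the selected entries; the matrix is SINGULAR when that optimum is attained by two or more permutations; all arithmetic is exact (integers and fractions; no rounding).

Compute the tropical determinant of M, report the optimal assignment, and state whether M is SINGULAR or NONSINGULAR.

σ = (0, 1, 2, 3): (-7) + 4 + (-5) + 15 = 7
σ = (0, 1, 3, 2): (-7) + 4 + 29 + (-6) = 20
σ = (0, 2, 1, 3): (-7) + 17 + (-5) + 15 = 20
σ = (0, 2, 3, 1): (-7) + 17 + 29 + 11 = 50
σ = (0, 3, 1, 2): (-7) + 25 + (-5) + (-6) = 7
σ = (0, 3, 2, 1): (-7) + 25 + (-5) + 11 = 24
σ = (1, 0, 2, 3): 11 + 19 + (-5) + 15 = 40
σ = (1, 0, 3, 2): 11 + 19 + 29 + (-6) = 53
σ = (1, 2, 0, 3): 11 + 17 + 4 + 15 = 47
σ = (1, 2, 3, 0): 11 + 17 + 29 + 7 = 64
σ = (1, 3, 0, 2): 11 + 25 + 4 + (-6) = 34
σ = (1, 3, 2, 0): 11 + 25 + (-5) + 7 = 38
σ = (2, 0, 1, 3): (-9) + 19 + (-5) + 15 = 20
σ = (2, 0, 3, 1): (-9) + 19 + 29 + 11 = 50
σ = (2, 1, 0, 3): (-9) + 4 + 4 + 15 = 14
σ = (2, 1, 3, 0): (-9) + 4 + 29 + 7 = 31
σ = (2, 3, 0, 1): (-9) + 25 + 4 + 11 = 31
σ = (2, 3, 1, 0): (-9) + 25 + (-5) + 7 = 18
σ = (3, 0, 1, 2): 26 + 19 + (-5) + (-6) = 34
σ = (3, 0, 2, 1): 26 + 19 + (-5) + 11 = 51
σ = (3, 1, 0, 2): 26 + 4 + 4 + (-6) = 28
σ = (3, 1, 2, 0): 26 + 4 + (-5) + 7 = 32
σ = (3, 2, 0, 1): 26 + 17 + 4 + 11 = 58
σ = (3, 2, 1, 0): 26 + 17 + (-5) + 7 = 45
Optimal value attained by: σ = (1, 2, 3, 0).
Answer: det⊕(M) = 64; verdict: NONSINGULAR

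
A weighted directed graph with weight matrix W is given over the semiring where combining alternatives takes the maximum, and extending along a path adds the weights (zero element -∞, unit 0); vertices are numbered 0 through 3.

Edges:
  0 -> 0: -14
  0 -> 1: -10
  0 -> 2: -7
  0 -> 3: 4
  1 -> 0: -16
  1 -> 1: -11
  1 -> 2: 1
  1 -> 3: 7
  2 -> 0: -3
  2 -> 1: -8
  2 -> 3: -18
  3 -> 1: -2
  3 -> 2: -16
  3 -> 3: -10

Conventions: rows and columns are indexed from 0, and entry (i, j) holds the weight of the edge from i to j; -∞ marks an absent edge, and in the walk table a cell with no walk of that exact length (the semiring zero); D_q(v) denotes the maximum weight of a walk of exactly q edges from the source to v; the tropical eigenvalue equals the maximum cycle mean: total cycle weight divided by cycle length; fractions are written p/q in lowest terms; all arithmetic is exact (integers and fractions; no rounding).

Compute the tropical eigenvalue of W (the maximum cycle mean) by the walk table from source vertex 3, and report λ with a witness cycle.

q=0: [-∞, -∞, -∞, 0]
q=1: [-∞, -2, -16, -10]
q=2: [-18, -12, -1, 5]
q=3: [-4, 3, -11, -5]
q=4: [-13, -7, 4, 10]
Optimal cycle mean attained by: cycle 1->3->1, total 7 + (-2), length 2.
Answer: λ = 5/2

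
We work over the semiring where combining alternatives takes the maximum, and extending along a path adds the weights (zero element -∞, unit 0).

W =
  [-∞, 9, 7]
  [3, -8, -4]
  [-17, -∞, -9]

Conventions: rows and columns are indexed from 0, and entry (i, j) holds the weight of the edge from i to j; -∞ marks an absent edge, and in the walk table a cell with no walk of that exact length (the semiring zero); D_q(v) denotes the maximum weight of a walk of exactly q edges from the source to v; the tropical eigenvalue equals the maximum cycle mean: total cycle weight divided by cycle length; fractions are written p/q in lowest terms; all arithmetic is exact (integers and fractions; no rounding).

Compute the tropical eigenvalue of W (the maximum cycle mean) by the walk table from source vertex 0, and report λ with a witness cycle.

q=0: [0, -∞, -∞]
q=1: [-∞, 9, 7]
q=2: [12, 1, 5]
q=3: [4, 21, 19]
Optimal cycle mean attained by: cycle 0->1->0, total 9 + 3, length 2.
Answer: λ = 6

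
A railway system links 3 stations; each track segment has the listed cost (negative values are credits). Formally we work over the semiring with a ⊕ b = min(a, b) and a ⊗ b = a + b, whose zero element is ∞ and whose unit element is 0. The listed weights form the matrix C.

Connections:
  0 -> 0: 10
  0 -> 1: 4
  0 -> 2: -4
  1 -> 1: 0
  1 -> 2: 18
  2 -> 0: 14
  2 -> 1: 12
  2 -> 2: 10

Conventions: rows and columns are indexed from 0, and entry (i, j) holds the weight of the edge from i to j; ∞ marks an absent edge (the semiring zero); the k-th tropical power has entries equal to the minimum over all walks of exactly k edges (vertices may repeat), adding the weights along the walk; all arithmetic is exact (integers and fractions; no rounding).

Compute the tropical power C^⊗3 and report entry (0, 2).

C^⊗2:
  [10, 4, 6]
  [32, 0, 18]
  [24, 12, 10]
C^⊗3:
  [20, 4, 6]
  [32, 0, 18]
  [24, 12, 20]
Key observation: the optimum is the walk 0->2->0->2, with weight (-4) + 14 + (-4) = 6.
Optimal value attained by: walk 0->2->0->2.
Answer: (C^⊗3)[0][2] = 6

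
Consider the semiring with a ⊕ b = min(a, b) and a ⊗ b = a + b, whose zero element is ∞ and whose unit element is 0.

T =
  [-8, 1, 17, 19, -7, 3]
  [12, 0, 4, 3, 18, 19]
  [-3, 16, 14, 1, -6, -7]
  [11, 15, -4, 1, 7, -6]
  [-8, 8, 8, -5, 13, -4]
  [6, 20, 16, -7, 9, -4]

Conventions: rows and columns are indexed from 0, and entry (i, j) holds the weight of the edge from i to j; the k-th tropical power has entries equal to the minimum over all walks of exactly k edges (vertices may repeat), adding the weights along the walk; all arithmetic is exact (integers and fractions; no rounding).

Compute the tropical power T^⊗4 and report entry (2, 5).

T^⊗2:
  [-16, -7, 1, -12, -15, -11]
  [1, 0, -1, 3, -2, -3]
  [-14, -2, -3, -14, -10, -11]
  [-7, 12, -3, -13, -10, -11]
  [-16, -7, -9, -11, -15, -11]
  [-2, 7, -11, -11, -1, -13]
T^⊗3:
  [-24, -15, -16, -20, -23, -19]
  [-10, 0, -1, -10, -7, -8]
  [-22, -13, -18, -18, -21, -20]
  [-18, -6, -17, -18, -14, -19]
  [-24, -15, -15, -20, -23, -19]
  [-14, -1, -15, -20, -17, -18]
T^⊗4:
  [-32, -23, -24, -28, -31, -27]
  [-18, -9, -14, -15, -17, -16]
  [-30, -21, -22, -27, -29, -25]
  [-26, -17, -22, -26, -25, -24]
  [-32, -23, -24, -28, -31, -27]
  [-25, -13, -24, -25, -21, -26]
Key observation: the optimum is the walk 2->4->0->4->5, with weight (-6) + (-8) + (-7) + (-4) = -25.
Optimal value attained by: walk 2->4->0->4->5.
Answer: (T^⊗4)[2][5] = -25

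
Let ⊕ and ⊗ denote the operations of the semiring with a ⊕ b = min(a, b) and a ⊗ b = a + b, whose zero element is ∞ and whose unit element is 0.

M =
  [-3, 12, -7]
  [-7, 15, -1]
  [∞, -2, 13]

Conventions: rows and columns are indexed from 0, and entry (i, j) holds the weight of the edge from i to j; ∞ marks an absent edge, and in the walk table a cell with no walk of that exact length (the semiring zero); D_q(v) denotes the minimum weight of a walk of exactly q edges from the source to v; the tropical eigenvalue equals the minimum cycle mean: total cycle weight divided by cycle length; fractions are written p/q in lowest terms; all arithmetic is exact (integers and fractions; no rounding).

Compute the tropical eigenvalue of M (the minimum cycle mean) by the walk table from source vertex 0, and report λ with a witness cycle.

q=0: [0, ∞, ∞]
q=1: [-3, 12, -7]
q=2: [-6, -9, -10]
q=3: [-16, -12, -13]
Optimal cycle mean attained by: cycle 0->2->1->0, total (-7) + (-2) + (-7), length 3.
Answer: λ = -16/3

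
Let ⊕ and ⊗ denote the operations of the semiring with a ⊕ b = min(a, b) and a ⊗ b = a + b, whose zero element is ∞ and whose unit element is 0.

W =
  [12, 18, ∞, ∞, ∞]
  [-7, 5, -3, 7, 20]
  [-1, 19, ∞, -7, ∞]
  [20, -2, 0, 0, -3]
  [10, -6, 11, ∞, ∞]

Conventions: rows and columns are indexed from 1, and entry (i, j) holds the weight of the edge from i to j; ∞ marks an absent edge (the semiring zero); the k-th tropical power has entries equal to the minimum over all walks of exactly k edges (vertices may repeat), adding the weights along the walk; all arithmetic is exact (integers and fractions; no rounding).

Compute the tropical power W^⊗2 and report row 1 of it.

W^⊗2:
  [11, 23, 15, 25, 38]
  [-4, 5, 2, -10, 4]
  [11, -9, -7, -7, -10]
  [-9, -9, -5, -7, -3]
  [-13, -1, -9, 1, 14]
Answer: row 1 of W^⊗2 = [11, 23, 15, 25, 38]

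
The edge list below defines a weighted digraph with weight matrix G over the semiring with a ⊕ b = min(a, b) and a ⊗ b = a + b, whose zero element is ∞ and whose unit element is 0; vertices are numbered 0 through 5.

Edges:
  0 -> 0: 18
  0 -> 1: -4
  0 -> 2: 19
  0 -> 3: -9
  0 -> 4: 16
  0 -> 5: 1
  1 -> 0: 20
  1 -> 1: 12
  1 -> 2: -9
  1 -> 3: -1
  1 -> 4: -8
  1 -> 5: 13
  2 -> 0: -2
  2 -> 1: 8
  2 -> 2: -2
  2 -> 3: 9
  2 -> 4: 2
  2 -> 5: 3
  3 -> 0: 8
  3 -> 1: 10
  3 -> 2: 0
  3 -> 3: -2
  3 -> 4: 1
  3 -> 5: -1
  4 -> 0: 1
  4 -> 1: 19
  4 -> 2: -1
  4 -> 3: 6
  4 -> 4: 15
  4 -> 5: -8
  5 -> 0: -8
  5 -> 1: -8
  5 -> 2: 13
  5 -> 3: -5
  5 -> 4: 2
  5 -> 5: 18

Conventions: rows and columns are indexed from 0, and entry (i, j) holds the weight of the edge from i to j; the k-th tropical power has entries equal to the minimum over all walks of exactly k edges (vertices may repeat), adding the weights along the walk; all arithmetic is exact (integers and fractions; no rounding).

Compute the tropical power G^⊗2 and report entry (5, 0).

G^⊗2:
  [-7, -7, -13, -11, -12, -10]
  [-11, -1, -11, -3, -7, -16]
  [-5, -6, -4, -11, 0, -6]
  [-9, -9, -2, -6, -1, -7]
  [-16, -16, -3, -13, -6, 2]
  [3, -12, -17, -17, -16, -7]
Key observation: the optimum is the walk 5->3->0, with weight (-5) + 8 = 3.
Optimal value attained by: walk 5->3->0.
Answer: (G^⊗2)[5][0] = 3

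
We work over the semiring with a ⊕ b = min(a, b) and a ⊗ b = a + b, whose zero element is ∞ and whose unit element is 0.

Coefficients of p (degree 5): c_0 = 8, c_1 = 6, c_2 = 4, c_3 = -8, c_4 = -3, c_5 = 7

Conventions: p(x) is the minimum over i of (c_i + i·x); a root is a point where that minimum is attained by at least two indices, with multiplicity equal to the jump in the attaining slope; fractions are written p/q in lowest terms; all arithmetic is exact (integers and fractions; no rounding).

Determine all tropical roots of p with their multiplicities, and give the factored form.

hull edge (i=0, c=8) to (i=3, c=-8): slope -16/3, span 3
hull edge (i=3, c=-8) to (i=4, c=-3): slope 5, span 1
hull edge (i=4, c=-3) to (i=5, c=7): slope 10, span 1
Factored form: p(x) = 7 ⊗ (x ⊕ (-10)) ⊗ (x ⊕ (-5)) ⊗ (x ⊕ 16/3) ⊗ (x ⊕ 16/3) ⊗ (x ⊕ 16/3)
Answer: roots = -10 (mult 1), -5 (mult 1), 16/3 (mult 3)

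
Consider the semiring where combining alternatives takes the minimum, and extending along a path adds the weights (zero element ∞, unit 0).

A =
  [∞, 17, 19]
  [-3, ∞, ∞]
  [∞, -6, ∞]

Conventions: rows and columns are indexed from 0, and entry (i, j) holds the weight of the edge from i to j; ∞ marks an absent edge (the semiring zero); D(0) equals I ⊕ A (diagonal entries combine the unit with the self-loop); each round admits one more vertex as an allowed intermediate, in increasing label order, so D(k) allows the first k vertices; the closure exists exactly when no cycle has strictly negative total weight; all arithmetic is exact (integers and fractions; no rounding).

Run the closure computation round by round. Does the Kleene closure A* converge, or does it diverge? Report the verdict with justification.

D(0):
  [0, 17, 19]
  [-3, 0, ∞]
  [∞, -6, 0]
D(1):
  [0, 17, 19]
  [-3, 0, 16]
  [∞, -6, 0]
D(2):
  [0, 17, 19]
  [-3, 0, 16]
  [-9, -6, 0]
D(3):
  [0, 13, 19]
  [-3, 0, 16]
  [-9, -6, 0]
Key observation: every diagonal entry stays at the unit through all rounds, so no improving cycle exists.
Answer: CONVERGES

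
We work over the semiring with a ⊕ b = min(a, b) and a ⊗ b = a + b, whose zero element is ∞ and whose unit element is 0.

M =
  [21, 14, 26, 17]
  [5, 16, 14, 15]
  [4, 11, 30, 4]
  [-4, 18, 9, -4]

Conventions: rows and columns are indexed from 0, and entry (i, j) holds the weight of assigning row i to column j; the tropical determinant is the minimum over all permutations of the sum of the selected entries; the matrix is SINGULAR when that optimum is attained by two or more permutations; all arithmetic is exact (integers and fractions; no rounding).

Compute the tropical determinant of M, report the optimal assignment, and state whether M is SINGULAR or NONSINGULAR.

σ = (0, 1, 2, 3): 21 + 16 + 30 + (-4) = 63
σ = (0, 1, 3, 2): 21 + 16 + 4 + 9 = 50
σ = (0, 2, 1, 3): 21 + 14 + 11 + (-4) = 42
σ = (0, 2, 3, 1): 21 + 14 + 4 + 18 = 57
σ = (0, 3, 1, 2): 21 + 15 + 11 + 9 = 56
σ = (0, 3, 2, 1): 21 + 15 + 30 + 18 = 84
σ = (1, 0, 2, 3): 14 + 5 + 30 + (-4) = 45
σ = (1, 0, 3, 2): 14 + 5 + 4 + 9 = 32
σ = (1, 2, 0, 3): 14 + 14 + 4 + (-4) = 28
σ = (1, 2, 3, 0): 14 + 14 + 4 + (-4) = 28
σ = (1, 3, 0, 2): 14 + 15 + 4 + 9 = 42
σ = (1, 3, 2, 0): 14 + 15 + 30 + (-4) = 55
σ = (2, 0, 1, 3): 26 + 5 + 11 + (-4) = 38
σ = (2, 0, 3, 1): 26 + 5 + 4 + 18 = 53
σ = (2, 1, 0, 3): 26 + 16 + 4 + (-4) = 42
σ = (2, 1, 3, 0): 26 + 16 + 4 + (-4) = 42
σ = (2, 3, 0, 1): 26 + 15 + 4 + 18 = 63
σ = (2, 3, 1, 0): 26 + 15 + 11 + (-4) = 48
σ = (3, 0, 1, 2): 17 + 5 + 11 + 9 = 42
σ = (3, 0, 2, 1): 17 + 5 + 30 + 18 = 70
σ = (3, 1, 0, 2): 17 + 16 + 4 + 9 = 46
σ = (3, 1, 2, 0): 17 + 16 + 30 + (-4) = 59
σ = (3, 2, 0, 1): 17 + 14 + 4 + 18 = 53
σ = (3, 2, 1, 0): 17 + 14 + 11 + (-4) = 38
Optimal value attained by: σ = (1, 2, 0, 3).
Answer: det⊕(M) = 28; verdict: SINGULAR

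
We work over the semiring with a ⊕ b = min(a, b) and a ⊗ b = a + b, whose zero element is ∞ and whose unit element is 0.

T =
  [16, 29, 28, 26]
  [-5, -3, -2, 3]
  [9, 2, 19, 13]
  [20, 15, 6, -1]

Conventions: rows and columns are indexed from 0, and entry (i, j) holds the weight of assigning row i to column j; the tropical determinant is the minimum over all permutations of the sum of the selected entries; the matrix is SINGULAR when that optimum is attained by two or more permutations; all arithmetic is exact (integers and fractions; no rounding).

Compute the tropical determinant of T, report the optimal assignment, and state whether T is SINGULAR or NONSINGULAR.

σ = (0, 1, 2, 3): 16 + (-3) + 19 + (-1) = 31
σ = (0, 1, 3, 2): 16 + (-3) + 13 + 6 = 32
σ = (0, 2, 1, 3): 16 + (-2) + 2 + (-1) = 15
σ = (0, 2, 3, 1): 16 + (-2) + 13 + 15 = 42
σ = (0, 3, 1, 2): 16 + 3 + 2 + 6 = 27
σ = (0, 3, 2, 1): 16 + 3 + 19 + 15 = 53
σ = (1, 0, 2, 3): 29 + (-5) + 19 + (-1) = 42
σ = (1, 0, 3, 2): 29 + (-5) + 13 + 6 = 43
σ = (1, 2, 0, 3): 29 + (-2) + 9 + (-1) = 35
σ = (1, 2, 3, 0): 29 + (-2) + 13 + 20 = 60
σ = (1, 3, 0, 2): 29 + 3 + 9 + 6 = 47
σ = (1, 3, 2, 0): 29 + 3 + 19 + 20 = 71
σ = (2, 0, 1, 3): 28 + (-5) + 2 + (-1) = 24
σ = (2, 0, 3, 1): 28 + (-5) + 13 + 15 = 51
σ = (2, 1, 0, 3): 28 + (-3) + 9 + (-1) = 33
σ = (2, 1, 3, 0): 28 + (-3) + 13 + 20 = 58
σ = (2, 3, 0, 1): 28 + 3 + 9 + 15 = 55
σ = (2, 3, 1, 0): 28 + 3 + 2 + 20 = 53
σ = (3, 0, 1, 2): 26 + (-5) + 2 + 6 = 29
σ = (3, 0, 2, 1): 26 + (-5) + 19 + 15 = 55
σ = (3, 1, 0, 2): 26 + (-3) + 9 + 6 = 38
σ = (3, 1, 2, 0): 26 + (-3) + 19 + 20 = 62
σ = (3, 2, 0, 1): 26 + (-2) + 9 + 15 = 48
σ = (3, 2, 1, 0): 26 + (-2) + 2 + 20 = 46
Optimal value attained by: σ = (0, 2, 1, 3).
Answer: det⊕(T) = 15; verdict: NONSINGULAR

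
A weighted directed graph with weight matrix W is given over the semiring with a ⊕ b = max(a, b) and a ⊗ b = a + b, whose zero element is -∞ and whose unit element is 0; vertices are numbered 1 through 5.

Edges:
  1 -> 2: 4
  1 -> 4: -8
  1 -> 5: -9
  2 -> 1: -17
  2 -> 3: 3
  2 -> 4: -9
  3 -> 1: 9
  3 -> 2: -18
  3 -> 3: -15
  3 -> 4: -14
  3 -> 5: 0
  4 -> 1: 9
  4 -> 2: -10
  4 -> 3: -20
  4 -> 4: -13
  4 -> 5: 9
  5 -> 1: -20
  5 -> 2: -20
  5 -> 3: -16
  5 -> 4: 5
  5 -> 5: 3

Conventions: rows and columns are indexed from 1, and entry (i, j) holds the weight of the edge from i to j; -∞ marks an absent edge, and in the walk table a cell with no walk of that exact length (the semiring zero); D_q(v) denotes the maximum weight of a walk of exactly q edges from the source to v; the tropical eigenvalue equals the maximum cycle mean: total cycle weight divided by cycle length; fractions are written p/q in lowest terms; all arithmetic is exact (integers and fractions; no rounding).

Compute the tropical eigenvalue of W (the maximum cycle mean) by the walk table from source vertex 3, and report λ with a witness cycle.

q=0: [-∞, -∞, 0, -∞, -∞]
q=1: [9, -18, -15, -14, 0]
q=2: [-5, 13, -15, 5, 3]
q=3: [14, -1, 16, 8, 14]
q=4: [25, 18, 2, 19, 17]
q=5: [28, 29, 21, 22, 28]
Optimal cycle mean attained by: cycle 4->5->4, total 9 + 5, length 2.
Answer: λ = 7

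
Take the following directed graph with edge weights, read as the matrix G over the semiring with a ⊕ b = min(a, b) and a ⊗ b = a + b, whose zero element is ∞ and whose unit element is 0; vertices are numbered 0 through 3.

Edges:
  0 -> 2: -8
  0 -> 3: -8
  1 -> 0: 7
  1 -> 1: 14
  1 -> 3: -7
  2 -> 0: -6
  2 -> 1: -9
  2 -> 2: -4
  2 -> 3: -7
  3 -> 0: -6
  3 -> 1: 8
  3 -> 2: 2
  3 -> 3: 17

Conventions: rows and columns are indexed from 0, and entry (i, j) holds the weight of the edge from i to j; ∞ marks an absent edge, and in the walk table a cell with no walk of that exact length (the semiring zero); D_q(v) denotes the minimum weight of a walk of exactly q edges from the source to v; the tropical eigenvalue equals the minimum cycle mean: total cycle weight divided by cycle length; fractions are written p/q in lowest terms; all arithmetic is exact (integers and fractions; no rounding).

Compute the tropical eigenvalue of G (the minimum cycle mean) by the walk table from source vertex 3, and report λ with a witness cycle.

q=0: [∞, ∞, ∞, 0]
q=1: [-6, 8, 2, 17]
q=2: [-4, -7, -14, -14]
q=3: [-20, -23, -18, -21]
q=4: [-27, -27, -28, -30]
Optimal cycle mean attained by: cycle 0->2->1->3->0, total (-8) + (-9) + (-7) + (-6), length 4.
Answer: λ = -15/2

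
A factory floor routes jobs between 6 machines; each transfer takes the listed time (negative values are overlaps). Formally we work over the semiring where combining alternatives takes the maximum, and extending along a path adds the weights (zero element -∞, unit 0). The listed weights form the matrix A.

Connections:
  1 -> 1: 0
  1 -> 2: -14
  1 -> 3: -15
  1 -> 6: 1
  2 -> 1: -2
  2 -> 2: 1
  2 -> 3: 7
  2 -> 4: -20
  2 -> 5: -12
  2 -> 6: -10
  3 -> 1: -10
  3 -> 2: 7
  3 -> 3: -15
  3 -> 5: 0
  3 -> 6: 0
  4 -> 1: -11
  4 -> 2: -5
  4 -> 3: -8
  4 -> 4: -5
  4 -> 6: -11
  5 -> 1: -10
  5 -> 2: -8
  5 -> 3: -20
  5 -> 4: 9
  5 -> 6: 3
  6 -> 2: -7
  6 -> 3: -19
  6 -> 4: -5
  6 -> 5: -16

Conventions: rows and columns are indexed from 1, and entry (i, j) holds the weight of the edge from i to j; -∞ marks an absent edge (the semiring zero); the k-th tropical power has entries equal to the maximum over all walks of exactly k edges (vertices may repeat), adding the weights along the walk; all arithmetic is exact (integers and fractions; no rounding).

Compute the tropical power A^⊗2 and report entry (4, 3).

A^⊗2:
  [0, -6, -7, -4, -15, 1]
  [-1, 14, 8, -3, 7, 7]
  [5, 8, 14, 9, -5, 3]
  [-7, -1, 2, -10, -8, -8]
  [-2, 4, 1, 4, -13, -2]
  [-9, -6, 0, -7, -19, -13]
Key observation: the optimum is the walk 4->2->3, with weight (-5) + 7 = 2.
Optimal value attained by: walk 4->2->3.
Answer: (A^⊗2)[4][3] = 2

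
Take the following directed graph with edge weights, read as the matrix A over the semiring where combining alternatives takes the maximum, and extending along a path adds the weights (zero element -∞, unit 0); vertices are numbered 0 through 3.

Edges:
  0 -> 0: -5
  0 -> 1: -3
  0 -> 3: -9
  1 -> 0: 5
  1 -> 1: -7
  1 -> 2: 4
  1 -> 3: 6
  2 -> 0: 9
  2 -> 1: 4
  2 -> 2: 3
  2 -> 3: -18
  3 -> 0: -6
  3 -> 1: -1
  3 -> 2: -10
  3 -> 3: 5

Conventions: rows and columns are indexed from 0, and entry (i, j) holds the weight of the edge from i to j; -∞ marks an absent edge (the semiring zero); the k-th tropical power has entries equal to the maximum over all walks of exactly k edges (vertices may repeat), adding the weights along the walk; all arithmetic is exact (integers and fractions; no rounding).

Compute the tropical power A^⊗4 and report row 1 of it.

A^⊗2:
  [2, -8, 1, 3]
  [13, 8, 7, 11]
  [12, 7, 8, 10]
  [4, 4, 3, 10]
A^⊗3:
  [10, 5, 4, 8]
  [16, 11, 12, 16]
  [17, 12, 11, 15]
  [12, 9, 8, 15]
A^⊗4:
  [13, 8, 9, 13]
  [21, 16, 15, 21]
  [20, 15, 16, 20]
  [17, 14, 13, 20]
Answer: row 1 of A^⊗4 = [21, 16, 15, 21]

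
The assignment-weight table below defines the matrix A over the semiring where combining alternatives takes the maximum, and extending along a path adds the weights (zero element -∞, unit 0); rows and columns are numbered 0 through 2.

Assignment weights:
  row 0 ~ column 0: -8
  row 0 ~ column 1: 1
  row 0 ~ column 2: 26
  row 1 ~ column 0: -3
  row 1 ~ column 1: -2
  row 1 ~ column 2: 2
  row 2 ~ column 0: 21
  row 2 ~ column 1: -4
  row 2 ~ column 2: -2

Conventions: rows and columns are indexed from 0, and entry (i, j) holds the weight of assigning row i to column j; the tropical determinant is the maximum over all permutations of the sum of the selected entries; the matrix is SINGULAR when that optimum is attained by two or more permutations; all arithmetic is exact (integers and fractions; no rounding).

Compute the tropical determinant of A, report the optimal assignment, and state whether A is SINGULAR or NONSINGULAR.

σ = (0, 1, 2): (-8) + (-2) + (-2) = -12
σ = (0, 2, 1): (-8) + 2 + (-4) = -10
σ = (1, 0, 2): 1 + (-3) + (-2) = -4
σ = (1, 2, 0): 1 + 2 + 21 = 24
σ = (2, 0, 1): 26 + (-3) + (-4) = 19
σ = (2, 1, 0): 26 + (-2) + 21 = 45
Optimal value attained by: σ = (2, 1, 0).
Answer: det⊕(A) = 45; verdict: NONSINGULAR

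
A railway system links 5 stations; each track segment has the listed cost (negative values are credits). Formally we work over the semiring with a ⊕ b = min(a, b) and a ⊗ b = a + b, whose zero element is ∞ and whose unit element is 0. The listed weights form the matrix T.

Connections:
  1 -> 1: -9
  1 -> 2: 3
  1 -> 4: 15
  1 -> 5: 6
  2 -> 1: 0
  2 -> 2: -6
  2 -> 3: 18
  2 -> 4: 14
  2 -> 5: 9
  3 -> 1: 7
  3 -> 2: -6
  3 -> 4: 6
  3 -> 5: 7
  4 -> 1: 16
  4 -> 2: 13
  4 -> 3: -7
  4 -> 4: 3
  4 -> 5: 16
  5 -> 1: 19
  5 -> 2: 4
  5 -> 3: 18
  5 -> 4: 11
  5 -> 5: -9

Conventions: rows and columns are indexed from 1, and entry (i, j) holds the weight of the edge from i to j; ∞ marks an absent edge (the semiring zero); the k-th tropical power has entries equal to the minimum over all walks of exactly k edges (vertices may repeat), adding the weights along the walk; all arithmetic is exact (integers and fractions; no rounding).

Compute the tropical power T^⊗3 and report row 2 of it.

T^⊗2:
  [-18, -6, 8, 6, -3]
  [-9, -12, 7, 8, 0]
  [-6, -12, -1, 8, -2]
  [0, -13, -4, -1, 0]
  [4, -5, 4, 2, -18]
T^⊗3:
  [-27, -15, -1, -3, -12]
  [-18, -18, 1, 2, -9]
  [-15, -18, 1, 2, -11]
  [-13, -19, -8, 1, -9]
  [-5, -14, -5, -7, -27]
Answer: row 2 of T^⊗3 = [-18, -18, 1, 2, -9]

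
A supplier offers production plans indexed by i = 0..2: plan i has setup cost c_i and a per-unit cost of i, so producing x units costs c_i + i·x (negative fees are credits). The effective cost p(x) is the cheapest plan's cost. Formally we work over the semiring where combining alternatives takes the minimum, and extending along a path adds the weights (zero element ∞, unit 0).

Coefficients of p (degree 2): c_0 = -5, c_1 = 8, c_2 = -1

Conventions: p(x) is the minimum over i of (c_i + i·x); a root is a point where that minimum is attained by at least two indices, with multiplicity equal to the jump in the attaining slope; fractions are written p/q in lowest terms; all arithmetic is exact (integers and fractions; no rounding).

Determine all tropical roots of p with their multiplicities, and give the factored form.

hull edge (i=0, c=-5) to (i=2, c=-1): slope 2, span 2
Factored form: p(x) = -1 ⊗ (x ⊕ (-2)) ⊗ (x ⊕ (-2))
Answer: roots = -2 (mult 2)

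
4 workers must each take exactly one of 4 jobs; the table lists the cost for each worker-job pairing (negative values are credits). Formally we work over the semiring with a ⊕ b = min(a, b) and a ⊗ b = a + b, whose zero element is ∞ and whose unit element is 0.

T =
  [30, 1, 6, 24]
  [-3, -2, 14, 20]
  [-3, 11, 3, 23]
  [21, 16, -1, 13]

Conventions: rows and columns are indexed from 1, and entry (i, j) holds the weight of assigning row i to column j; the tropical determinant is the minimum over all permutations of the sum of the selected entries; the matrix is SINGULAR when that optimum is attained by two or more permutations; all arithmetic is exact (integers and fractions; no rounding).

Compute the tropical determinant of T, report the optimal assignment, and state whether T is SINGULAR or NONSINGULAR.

σ = (1, 2, 3, 4): 30 + (-2) + 3 + 13 = 44
σ = (1, 2, 4, 3): 30 + (-2) + 23 + (-1) = 50
σ = (1, 3, 2, 4): 30 + 14 + 11 + 13 = 68
σ = (1, 3, 4, 2): 30 + 14 + 23 + 16 = 83
σ = (1, 4, 2, 3): 30 + 20 + 11 + (-1) = 60
σ = (1, 4, 3, 2): 30 + 20 + 3 + 16 = 69
σ = (2, 1, 3, 4): 1 + (-3) + 3 + 13 = 14
σ = (2, 1, 4, 3): 1 + (-3) + 23 + (-1) = 20
σ = (2, 3, 1, 4): 1 + 14 + (-3) + 13 = 25
σ = (2, 3, 4, 1): 1 + 14 + 23 + 21 = 59
σ = (2, 4, 1, 3): 1 + 20 + (-3) + (-1) = 17
σ = (2, 4, 3, 1): 1 + 20 + 3 + 21 = 45
σ = (3, 1, 2, 4): 6 + (-3) + 11 + 13 = 27
σ = (3, 1, 4, 2): 6 + (-3) + 23 + 16 = 42
σ = (3, 2, 1, 4): 6 + (-2) + (-3) + 13 = 14
σ = (3, 2, 4, 1): 6 + (-2) + 23 + 21 = 48
σ = (3, 4, 1, 2): 6 + 20 + (-3) + 16 = 39
σ = (3, 4, 2, 1): 6 + 20 + 11 + 21 = 58
σ = (4, 1, 2, 3): 24 + (-3) + 11 + (-1) = 31
σ = (4, 1, 3, 2): 24 + (-3) + 3 + 16 = 40
σ = (4, 2, 1, 3): 24 + (-2) + (-3) + (-1) = 18
σ = (4, 2, 3, 1): 24 + (-2) + 3 + 21 = 46
σ = (4, 3, 1, 2): 24 + 14 + (-3) + 16 = 51
σ = (4, 3, 2, 1): 24 + 14 + 11 + 21 = 70
Optimal value attained by: σ = (2, 1, 3, 4).
Answer: det⊕(T) = 14; verdict: SINGULAR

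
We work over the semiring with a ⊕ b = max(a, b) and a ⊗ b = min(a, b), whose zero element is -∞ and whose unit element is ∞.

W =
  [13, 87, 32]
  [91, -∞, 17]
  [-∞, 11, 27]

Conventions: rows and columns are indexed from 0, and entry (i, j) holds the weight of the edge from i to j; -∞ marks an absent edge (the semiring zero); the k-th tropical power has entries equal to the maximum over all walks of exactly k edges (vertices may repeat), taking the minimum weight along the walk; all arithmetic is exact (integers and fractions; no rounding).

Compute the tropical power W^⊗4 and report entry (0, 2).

W^⊗2:
  [87, 13, 27]
  [13, 87, 32]
  [11, 11, 27]
W^⊗3:
  [13, 87, 32]
  [87, 13, 27]
  [11, 11, 27]
W^⊗4:
  [87, 13, 27]
  [13, 87, 32]
  [11, 11, 27]
Key observation: the optimum is the walk 0->1->0->2->2, with weight 87 min 91 min 32 min 27 = 27.
Optimal value attained by: walk 0->1->0->2->2.
Answer: (W^⊗4)[0][2] = 27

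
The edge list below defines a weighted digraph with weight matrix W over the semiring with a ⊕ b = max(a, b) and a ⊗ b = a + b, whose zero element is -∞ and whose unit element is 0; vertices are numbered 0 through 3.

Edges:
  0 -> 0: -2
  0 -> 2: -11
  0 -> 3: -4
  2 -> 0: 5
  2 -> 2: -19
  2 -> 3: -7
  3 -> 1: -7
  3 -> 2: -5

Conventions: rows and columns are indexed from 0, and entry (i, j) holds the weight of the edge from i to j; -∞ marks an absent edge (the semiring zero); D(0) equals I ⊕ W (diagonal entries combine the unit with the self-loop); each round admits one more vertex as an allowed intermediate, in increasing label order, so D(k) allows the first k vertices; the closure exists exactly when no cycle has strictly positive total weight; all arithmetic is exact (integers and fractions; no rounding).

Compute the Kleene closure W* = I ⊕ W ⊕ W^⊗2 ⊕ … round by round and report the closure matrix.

D(0):
  [0, -∞, -11, -4]
  [-∞, 0, -∞, -∞]
  [5, -∞, 0, -7]
  [-∞, -7, -5, 0]
D(1):
  [0, -∞, -11, -4]
  [-∞, 0, -∞, -∞]
  [5, -∞, 0, 1]
  [-∞, -7, -5, 0]
D(2):
  [0, -∞, -11, -4]
  [-∞, 0, -∞, -∞]
  [5, -∞, 0, 1]
  [-∞, -7, -5, 0]
D(3):
  [0, -∞, -11, -4]
  [-∞, 0, -∞, -∞]
  [5, -∞, 0, 1]
  [0, -7, -5, 0]
D(4):
  [0, -11, -9, -4]
  [-∞, 0, -∞, -∞]
  [5, -6, 0, 1]
  [0, -7, -5, 0]
Answer: W* = [[0, -11, -9, -4], [-∞, 0, -∞, -∞], [5, -6, 0, 1], [0, -7, -5, 0]]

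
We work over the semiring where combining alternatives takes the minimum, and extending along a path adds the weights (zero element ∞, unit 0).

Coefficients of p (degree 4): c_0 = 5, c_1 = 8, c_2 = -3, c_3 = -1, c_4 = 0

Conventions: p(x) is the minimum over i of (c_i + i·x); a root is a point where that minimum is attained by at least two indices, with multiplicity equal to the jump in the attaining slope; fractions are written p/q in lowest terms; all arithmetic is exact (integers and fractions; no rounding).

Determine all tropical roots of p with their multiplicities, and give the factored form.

hull edge (i=0, c=5) to (i=2, c=-3): slope -4, span 2
hull edge (i=2, c=-3) to (i=4, c=0): slope 3/2, span 2
Factored form: p(x) = 0 ⊗ (x ⊕ (-3/2)) ⊗ (x ⊕ (-3/2)) ⊗ (x ⊕ 4) ⊗ (x ⊕ 4)
Answer: roots = -3/2 (mult 2), 4 (mult 2)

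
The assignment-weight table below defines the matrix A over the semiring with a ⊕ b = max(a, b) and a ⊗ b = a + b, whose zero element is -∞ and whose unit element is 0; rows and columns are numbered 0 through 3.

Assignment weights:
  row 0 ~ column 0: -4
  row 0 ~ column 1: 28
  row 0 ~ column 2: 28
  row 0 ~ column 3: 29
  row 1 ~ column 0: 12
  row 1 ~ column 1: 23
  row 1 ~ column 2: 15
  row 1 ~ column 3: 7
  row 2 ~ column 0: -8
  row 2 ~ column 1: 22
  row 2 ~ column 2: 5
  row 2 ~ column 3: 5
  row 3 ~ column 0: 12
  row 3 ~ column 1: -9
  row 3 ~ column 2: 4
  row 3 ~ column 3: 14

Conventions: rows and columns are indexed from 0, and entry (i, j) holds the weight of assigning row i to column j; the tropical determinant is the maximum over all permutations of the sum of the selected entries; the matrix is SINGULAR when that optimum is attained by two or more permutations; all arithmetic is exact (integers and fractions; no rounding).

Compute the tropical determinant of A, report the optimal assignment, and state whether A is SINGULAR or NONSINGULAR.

σ = (0, 1, 2, 3): (-4) + 23 + 5 + 14 = 38
σ = (0, 1, 3, 2): (-4) + 23 + 5 + 4 = 28
σ = (0, 2, 1, 3): (-4) + 15 + 22 + 14 = 47
σ = (0, 2, 3, 1): (-4) + 15 + 5 + (-9) = 7
σ = (0, 3, 1, 2): (-4) + 7 + 22 + 4 = 29
σ = (0, 3, 2, 1): (-4) + 7 + 5 + (-9) = -1
σ = (1, 0, 2, 3): 28 + 12 + 5 + 14 = 59
σ = (1, 0, 3, 2): 28 + 12 + 5 + 4 = 49
σ = (1, 2, 0, 3): 28 + 15 + (-8) + 14 = 49
σ = (1, 2, 3, 0): 28 + 15 + 5 + 12 = 60
σ = (1, 3, 0, 2): 28 + 7 + (-8) + 4 = 31
σ = (1, 3, 2, 0): 28 + 7 + 5 + 12 = 52
σ = (2, 0, 1, 3): 28 + 12 + 22 + 14 = 76
σ = (2, 0, 3, 1): 28 + 12 + 5 + (-9) = 36
σ = (2, 1, 0, 3): 28 + 23 + (-8) + 14 = 57
σ = (2, 1, 3, 0): 28 + 23 + 5 + 12 = 68
σ = (2, 3, 0, 1): 28 + 7 + (-8) + (-9) = 18
σ = (2, 3, 1, 0): 28 + 7 + 22 + 12 = 69
σ = (3, 0, 1, 2): 29 + 12 + 22 + 4 = 67
σ = (3, 0, 2, 1): 29 + 12 + 5 + (-9) = 37
σ = (3, 1, 0, 2): 29 + 23 + (-8) + 4 = 48
σ = (3, 1, 2, 0): 29 + 23 + 5 + 12 = 69
σ = (3, 2, 0, 1): 29 + 15 + (-8) + (-9) = 27
σ = (3, 2, 1, 0): 29 + 15 + 22 + 12 = 78
Optimal value attained by: σ = (3, 2, 1, 0).
Answer: det⊕(A) = 78; verdict: NONSINGULAR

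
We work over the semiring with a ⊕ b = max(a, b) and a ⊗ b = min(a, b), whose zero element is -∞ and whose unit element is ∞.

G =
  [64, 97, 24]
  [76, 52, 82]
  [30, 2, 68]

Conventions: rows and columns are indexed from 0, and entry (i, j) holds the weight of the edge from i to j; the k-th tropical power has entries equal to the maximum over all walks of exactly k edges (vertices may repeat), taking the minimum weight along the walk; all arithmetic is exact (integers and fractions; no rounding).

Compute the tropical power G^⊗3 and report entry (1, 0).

G^⊗2:
  [76, 64, 82]
  [64, 76, 68]
  [30, 30, 68]
G^⊗3:
  [64, 76, 68]
  [76, 64, 76]
  [30, 30, 68]
Key observation: the optimum is the walk 1->0->1->0, with weight 76 min 97 min 76 = 76.
Optimal value attained by: walk 1->0->1->0.
Answer: (G^⊗3)[1][0] = 76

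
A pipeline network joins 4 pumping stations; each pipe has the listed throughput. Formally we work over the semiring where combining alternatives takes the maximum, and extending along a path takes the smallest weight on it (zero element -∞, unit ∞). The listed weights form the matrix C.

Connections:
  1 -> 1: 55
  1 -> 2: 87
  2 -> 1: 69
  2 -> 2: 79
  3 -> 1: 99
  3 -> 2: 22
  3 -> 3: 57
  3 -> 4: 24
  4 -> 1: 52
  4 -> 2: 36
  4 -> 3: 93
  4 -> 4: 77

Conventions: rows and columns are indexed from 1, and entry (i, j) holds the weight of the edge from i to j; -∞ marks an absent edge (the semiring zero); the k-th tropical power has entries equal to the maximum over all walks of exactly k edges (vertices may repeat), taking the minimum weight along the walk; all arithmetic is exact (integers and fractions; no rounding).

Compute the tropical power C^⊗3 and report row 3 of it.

C^⊗2:
  [69, 79, -∞, -∞]
  [69, 79, -∞, -∞]
  [57, 87, 57, 24]
  [93, 52, 77, 77]
C^⊗3:
  [69, 79, -∞, -∞]
  [69, 79, -∞, -∞]
  [69, 79, 57, 24]
  [77, 87, 77, 77]
Answer: row 3 of C^⊗3 = [69, 79, 57, 24]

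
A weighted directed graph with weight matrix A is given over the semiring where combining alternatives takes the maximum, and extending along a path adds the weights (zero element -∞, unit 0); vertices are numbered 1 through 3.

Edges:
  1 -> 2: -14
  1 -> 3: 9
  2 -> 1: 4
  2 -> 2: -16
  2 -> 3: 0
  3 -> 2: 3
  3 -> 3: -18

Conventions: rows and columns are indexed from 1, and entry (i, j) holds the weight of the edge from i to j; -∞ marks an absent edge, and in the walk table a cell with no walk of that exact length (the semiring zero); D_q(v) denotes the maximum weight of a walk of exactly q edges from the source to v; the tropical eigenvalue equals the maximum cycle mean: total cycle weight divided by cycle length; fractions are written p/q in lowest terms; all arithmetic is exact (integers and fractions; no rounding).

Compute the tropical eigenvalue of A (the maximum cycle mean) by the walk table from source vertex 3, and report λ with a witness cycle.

q=0: [-∞, -∞, 0]
q=1: [-∞, 3, -18]
q=2: [7, -13, 3]
q=3: [-9, 6, 16]
Optimal cycle mean attained by: cycle 1->3->2->1, total 9 + 3 + 4, length 3.
Answer: λ = 16/3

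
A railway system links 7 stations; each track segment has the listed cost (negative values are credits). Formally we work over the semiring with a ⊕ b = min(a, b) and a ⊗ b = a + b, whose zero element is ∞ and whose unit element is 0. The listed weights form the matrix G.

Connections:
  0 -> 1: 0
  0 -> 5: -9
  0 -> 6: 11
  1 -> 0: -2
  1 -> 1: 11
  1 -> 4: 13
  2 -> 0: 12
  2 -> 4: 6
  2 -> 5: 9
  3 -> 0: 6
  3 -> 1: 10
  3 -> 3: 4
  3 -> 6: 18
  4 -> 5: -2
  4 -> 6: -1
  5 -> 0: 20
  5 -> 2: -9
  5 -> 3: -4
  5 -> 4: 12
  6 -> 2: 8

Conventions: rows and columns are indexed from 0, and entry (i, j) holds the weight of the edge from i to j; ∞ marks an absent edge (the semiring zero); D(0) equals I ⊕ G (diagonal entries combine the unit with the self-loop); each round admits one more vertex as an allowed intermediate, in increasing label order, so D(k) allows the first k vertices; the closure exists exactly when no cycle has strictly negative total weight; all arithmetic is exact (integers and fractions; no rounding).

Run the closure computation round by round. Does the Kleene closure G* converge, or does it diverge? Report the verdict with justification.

D(0):
  [0, 0, ∞, ∞, ∞, -9, 11]
  [-2, 0, ∞, ∞, 13, ∞, ∞]
  [12, ∞, 0, ∞, 6, 9, ∞]
  [6, 10, ∞, 0, ∞, ∞, 18]
  [∞, ∞, ∞, ∞, 0, -2, -1]
  [20, ∞, -9, -4, 12, 0, ∞]
  [∞, ∞, 8, ∞, ∞, ∞, 0]
Detection: at round 1, diagonal entry (1, 1) turns strictly negative.
Key observation: the cycle 1->0->1 has total weight (-2) + 0, which is strictly negative.
Answer: DIVERGES — negative cycle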